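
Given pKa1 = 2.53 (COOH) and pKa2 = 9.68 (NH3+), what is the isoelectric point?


pI = (pKa1 + pKa2) / 2
pI = (2.53 + 9.68) / 2
pI = 6.105

6.105


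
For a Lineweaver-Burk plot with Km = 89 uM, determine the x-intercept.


x-intercept = -1/Km
= -1/89
= -0.0112 1/uM

-0.0112 1/uM


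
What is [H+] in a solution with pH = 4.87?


[H+] = 10^(-pH)
[H+] = 10^(-4.87)
[H+] = 1.349e-05 M

1.349e-05 M


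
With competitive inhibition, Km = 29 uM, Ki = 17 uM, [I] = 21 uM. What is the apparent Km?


Km_app = Km * (1 + [I]/Ki)
Km_app = 29 * (1 + 21/17)
Km_app = 64.8235 uM

64.8235 uM


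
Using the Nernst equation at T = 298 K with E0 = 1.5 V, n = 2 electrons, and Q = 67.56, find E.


E = E0 - (RT/nF) * ln(Q)
E = 1.5 - (8.314 * 298 / (2 * 96485)) * ln(67.56)
E = 1.4459 V

1.4459 V


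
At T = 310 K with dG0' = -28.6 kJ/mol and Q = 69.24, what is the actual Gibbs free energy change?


dG = dG0' + RT * ln(Q) / 1000
dG = -28.6 + 8.314 * 310 * ln(69.24) / 1000
dG = -17.6783 kJ/mol

-17.6783 kJ/mol


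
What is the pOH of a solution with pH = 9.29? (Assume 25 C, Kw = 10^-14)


pOH = 14 - pH
pOH = 14 - 9.29
pOH = 4.71

4.71


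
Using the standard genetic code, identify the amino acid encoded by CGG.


Standard genetic code lookup.
Codon CGG -> Arg

Arg


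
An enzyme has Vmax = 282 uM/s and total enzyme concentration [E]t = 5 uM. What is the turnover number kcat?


kcat = Vmax / [E]t
kcat = 282 / 5
kcat = 56.4 s^-1

56.4 s^-1


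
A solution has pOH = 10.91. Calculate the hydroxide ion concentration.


[OH-] = 10^(-pOH)
[OH-] = 10^(-10.91)
[OH-] = 1.230e-11 M

1.230e-11 M


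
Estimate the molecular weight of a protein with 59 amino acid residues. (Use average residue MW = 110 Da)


MW = n_residues * 110 Da
MW = 59 * 110
MW = 6490 Da

6490 Da


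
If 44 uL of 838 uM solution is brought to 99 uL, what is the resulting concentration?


C2 = C1 * V1 / V2
C2 = 838 * 44 / 99
C2 = 372.4444 uM

372.4444 uM


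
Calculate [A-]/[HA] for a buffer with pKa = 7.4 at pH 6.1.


[A-]/[HA] = 10^(pH - pKa)
= 10^(6.1 - 7.4)
= 0.0501

0.0501


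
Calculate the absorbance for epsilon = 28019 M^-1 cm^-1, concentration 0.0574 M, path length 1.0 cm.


A = epsilon * c * l
A = 28019 * 0.0574 * 1.0
A = 1608.2906

1608.2906


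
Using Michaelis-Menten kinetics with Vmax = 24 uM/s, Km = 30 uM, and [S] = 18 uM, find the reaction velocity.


v = Vmax * [S] / (Km + [S])
v = 24 * 18 / (30 + 18)
v = 9.0 uM/s

9.0 uM/s


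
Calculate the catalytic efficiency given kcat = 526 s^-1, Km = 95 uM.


Catalytic efficiency = kcat / Km
= 526 / 95
= 5.5368 uM^-1*s^-1

5.5368 uM^-1*s^-1


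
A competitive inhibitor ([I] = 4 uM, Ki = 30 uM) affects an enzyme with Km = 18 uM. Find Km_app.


Km_app = Km * (1 + [I]/Ki)
Km_app = 18 * (1 + 4/30)
Km_app = 20.4 uM

20.4 uM


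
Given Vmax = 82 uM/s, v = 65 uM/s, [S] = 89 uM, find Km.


Km = [S] * (Vmax - v) / v
Km = 89 * (82 - 65) / 65
Km = 23.2769 uM

23.2769 uM


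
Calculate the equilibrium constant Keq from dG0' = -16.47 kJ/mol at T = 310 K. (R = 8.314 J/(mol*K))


Keq = exp(-dG0 * 1000 / (R * T))
Keq = exp(-(-16.47) * 1000 / (8.314 * 310))
Keq = 596.041

596.041


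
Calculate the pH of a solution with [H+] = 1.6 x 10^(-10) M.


pH = -log10([H+])
pH = -log10(1.6 x 10^(-10))
pH = 9.7959

9.7959


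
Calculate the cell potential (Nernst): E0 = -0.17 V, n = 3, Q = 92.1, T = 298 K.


E = E0 - (RT/nF) * ln(Q)
E = -0.17 - (8.314 * 298 / (3 * 96485)) * ln(92.1)
E = -0.2087 V

-0.2087 V


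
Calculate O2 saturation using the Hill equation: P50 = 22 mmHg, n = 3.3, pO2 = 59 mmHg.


Y = pO2^n / (P50^n + pO2^n)
Y = 59^3.3 / (22^3.3 + 59^3.3)
Y = 96.29%

96.29%


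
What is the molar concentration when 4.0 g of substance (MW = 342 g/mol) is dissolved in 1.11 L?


C = (mass / MW) / volume
C = (4.0 / 342) / 1.11
C = 0.0105 M

0.0105 M


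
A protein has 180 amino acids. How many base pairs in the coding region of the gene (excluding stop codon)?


Each amino acid = 1 codon = 3 bp
bp = 180 * 3 = 540 bp

540 bp


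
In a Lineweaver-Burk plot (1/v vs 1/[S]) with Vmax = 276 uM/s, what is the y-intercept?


y-intercept = 1/Vmax
= 1/276
= 0.0036 s/uM

0.0036 s/uM


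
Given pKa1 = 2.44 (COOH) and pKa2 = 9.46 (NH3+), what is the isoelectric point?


pI = (pKa1 + pKa2) / 2
pI = (2.44 + 9.46) / 2
pI = 5.95

5.95


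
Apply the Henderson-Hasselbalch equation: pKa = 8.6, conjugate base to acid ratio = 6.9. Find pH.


pH = pKa + log10([A-]/[HA])
pH = 8.6 + log10(6.9)
pH = 9.4388

9.4388


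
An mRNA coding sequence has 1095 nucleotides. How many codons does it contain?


codons = nucleotides / 3
codons = 1095 / 3 = 365

365


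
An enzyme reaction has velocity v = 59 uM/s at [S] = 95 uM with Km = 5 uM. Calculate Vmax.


Vmax = v * (Km + [S]) / [S]
Vmax = 59 * (5 + 95) / 95
Vmax = 62.1053 uM/s

62.1053 uM/s


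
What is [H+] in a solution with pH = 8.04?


[H+] = 10^(-pH)
[H+] = 10^(-8.04)
[H+] = 9.120e-09 M

9.120e-09 M


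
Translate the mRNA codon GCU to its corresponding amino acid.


Standard genetic code lookup.
Codon GCU -> Ala

Ala


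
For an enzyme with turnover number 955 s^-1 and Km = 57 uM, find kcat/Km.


Catalytic efficiency = kcat / Km
= 955 / 57
= 16.7544 uM^-1*s^-1

16.7544 uM^-1*s^-1


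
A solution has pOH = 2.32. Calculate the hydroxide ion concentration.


[OH-] = 10^(-pOH)
[OH-] = 10^(-2.32)
[OH-] = 0.0048 M

0.0048 M


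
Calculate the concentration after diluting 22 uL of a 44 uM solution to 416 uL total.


C2 = C1 * V1 / V2
C2 = 44 * 22 / 416
C2 = 2.3269 uM

2.3269 uM


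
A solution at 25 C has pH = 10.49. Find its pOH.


pOH = 14 - pH
pOH = 14 - 10.49
pOH = 3.51

3.51


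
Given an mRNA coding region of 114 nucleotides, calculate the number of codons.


codons = nucleotides / 3
codons = 114 / 3 = 38

38


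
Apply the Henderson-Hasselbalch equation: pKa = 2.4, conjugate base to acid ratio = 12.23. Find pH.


pH = pKa + log10([A-]/[HA])
pH = 2.4 + log10(12.23)
pH = 3.4874

3.4874


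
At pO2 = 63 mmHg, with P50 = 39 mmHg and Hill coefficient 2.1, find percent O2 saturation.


Y = pO2^n / (P50^n + pO2^n)
Y = 63^2.1 / (39^2.1 + 63^2.1)
Y = 73.25%

73.25%


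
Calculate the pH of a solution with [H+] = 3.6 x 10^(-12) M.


pH = -log10([H+])
pH = -log10(3.6 x 10^(-12))
pH = 11.4437

11.4437


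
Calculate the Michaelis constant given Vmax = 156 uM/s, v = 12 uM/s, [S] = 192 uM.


Km = [S] * (Vmax - v) / v
Km = 192 * (156 - 12) / 12
Km = 2304.0 uM

2304.0 uM


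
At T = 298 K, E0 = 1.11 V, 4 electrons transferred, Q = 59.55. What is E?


E = E0 - (RT/nF) * ln(Q)
E = 1.11 - (8.314 * 298 / (4 * 96485)) * ln(59.55)
E = 1.0838 V

1.0838 V


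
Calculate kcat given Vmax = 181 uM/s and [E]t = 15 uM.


kcat = Vmax / [E]t
kcat = 181 / 15
kcat = 12.0667 s^-1

12.0667 s^-1


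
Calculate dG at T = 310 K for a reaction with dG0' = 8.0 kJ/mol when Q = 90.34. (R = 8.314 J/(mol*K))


dG = dG0' + RT * ln(Q) / 1000
dG = 8.0 + 8.314 * 310 * ln(90.34) / 1000
dG = 19.6073 kJ/mol

19.6073 kJ/mol


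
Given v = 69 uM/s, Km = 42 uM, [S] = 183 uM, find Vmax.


Vmax = v * (Km + [S]) / [S]
Vmax = 69 * (42 + 183) / 183
Vmax = 84.8361 uM/s

84.8361 uM/s


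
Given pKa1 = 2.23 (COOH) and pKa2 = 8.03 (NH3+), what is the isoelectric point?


pI = (pKa1 + pKa2) / 2
pI = (2.23 + 8.03) / 2
pI = 5.13

5.13


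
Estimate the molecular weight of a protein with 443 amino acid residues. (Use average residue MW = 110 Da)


MW = n_residues * 110 Da
MW = 443 * 110
MW = 48730 Da

48730 Da


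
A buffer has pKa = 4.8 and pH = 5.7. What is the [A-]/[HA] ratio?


[A-]/[HA] = 10^(pH - pKa)
= 10^(5.7 - 4.8)
= 7.9433

7.9433


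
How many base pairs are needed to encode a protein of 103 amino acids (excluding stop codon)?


Each amino acid = 1 codon = 3 bp
bp = 103 * 3 = 309 bp

309 bp


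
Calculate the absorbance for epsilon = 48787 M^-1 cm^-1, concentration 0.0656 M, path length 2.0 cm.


A = epsilon * c * l
A = 48787 * 0.0656 * 2.0
A = 6400.8544

6400.8544


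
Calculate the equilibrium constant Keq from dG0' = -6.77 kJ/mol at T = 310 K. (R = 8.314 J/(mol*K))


Keq = exp(-dG0 * 1000 / (R * T))
Keq = exp(-(-6.77) * 1000 / (8.314 * 310))
Keq = 13.8286

13.8286


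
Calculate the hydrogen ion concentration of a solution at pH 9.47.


[H+] = 10^(-pH)
[H+] = 10^(-9.47)
[H+] = 3.388e-10 M

3.388e-10 M


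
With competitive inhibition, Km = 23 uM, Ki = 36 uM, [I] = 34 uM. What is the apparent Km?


Km_app = Km * (1 + [I]/Ki)
Km_app = 23 * (1 + 34/36)
Km_app = 44.7222 uM

44.7222 uM


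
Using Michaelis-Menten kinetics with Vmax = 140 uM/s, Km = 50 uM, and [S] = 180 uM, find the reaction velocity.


v = Vmax * [S] / (Km + [S])
v = 140 * 180 / (50 + 180)
v = 109.5652 uM/s

109.5652 uM/s


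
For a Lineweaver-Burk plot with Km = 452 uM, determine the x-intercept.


x-intercept = -1/Km
= -1/452
= -0.0022 1/uM

-0.0022 1/uM


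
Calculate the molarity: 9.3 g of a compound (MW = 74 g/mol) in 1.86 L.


C = (mass / MW) / volume
C = (9.3 / 74) / 1.86
C = 0.0676 M

0.0676 M


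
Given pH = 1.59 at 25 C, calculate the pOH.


pOH = 14 - pH
pOH = 14 - 1.59
pOH = 12.41

12.41


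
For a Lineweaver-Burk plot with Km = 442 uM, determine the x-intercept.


x-intercept = -1/Km
= -1/442
= -0.0023 1/uM

-0.0023 1/uM


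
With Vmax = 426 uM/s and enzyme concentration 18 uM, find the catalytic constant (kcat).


kcat = Vmax / [E]t
kcat = 426 / 18
kcat = 23.6667 s^-1

23.6667 s^-1


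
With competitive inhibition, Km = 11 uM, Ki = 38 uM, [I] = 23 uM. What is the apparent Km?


Km_app = Km * (1 + [I]/Ki)
Km_app = 11 * (1 + 23/38)
Km_app = 17.6579 uM

17.6579 uM


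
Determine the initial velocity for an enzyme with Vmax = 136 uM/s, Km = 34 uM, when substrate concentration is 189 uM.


v = Vmax * [S] / (Km + [S])
v = 136 * 189 / (34 + 189)
v = 115.2646 uM/s

115.2646 uM/s


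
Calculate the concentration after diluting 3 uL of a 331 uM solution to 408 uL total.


C2 = C1 * V1 / V2
C2 = 331 * 3 / 408
C2 = 2.4338 uM

2.4338 uM


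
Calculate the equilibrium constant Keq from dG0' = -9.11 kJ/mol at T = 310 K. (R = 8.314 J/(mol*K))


Keq = exp(-dG0 * 1000 / (R * T))
Keq = exp(-(-9.11) * 1000 / (8.314 * 310))
Keq = 34.2831

34.2831


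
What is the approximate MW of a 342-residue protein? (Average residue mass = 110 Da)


MW = n_residues * 110 Da
MW = 342 * 110
MW = 37620 Da

37620 Da


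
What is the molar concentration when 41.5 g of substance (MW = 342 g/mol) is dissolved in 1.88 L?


C = (mass / MW) / volume
C = (41.5 / 342) / 1.88
C = 0.0645 M

0.0645 M


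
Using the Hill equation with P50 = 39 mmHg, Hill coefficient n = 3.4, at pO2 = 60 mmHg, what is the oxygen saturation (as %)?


Y = pO2^n / (P50^n + pO2^n)
Y = 60^3.4 / (39^3.4 + 60^3.4)
Y = 81.22%

81.22%


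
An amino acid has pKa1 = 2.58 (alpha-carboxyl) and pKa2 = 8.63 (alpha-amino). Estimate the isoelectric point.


pI = (pKa1 + pKa2) / 2
pI = (2.58 + 8.63) / 2
pI = 5.605

5.605


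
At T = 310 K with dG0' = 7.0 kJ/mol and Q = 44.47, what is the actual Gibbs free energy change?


dG = dG0' + RT * ln(Q) / 1000
dG = 7.0 + 8.314 * 310 * ln(44.47) / 1000
dG = 16.7805 kJ/mol

16.7805 kJ/mol


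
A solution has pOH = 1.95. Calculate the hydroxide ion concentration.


[OH-] = 10^(-pOH)
[OH-] = 10^(-1.95)
[OH-] = 0.0112 M

0.0112 M


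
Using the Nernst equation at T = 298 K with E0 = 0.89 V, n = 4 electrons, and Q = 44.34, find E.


E = E0 - (RT/nF) * ln(Q)
E = 0.89 - (8.314 * 298 / (4 * 96485)) * ln(44.34)
E = 0.8657 V

0.8657 V


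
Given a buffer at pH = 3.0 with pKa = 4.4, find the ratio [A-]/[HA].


[A-]/[HA] = 10^(pH - pKa)
= 10^(3.0 - 4.4)
= 0.0398

0.0398


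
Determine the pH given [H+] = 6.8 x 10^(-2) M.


pH = -log10([H+])
pH = -log10(6.8 x 10^(-2))
pH = 1.1675

1.1675


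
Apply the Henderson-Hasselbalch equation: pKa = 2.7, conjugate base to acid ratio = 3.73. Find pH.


pH = pKa + log10([A-]/[HA])
pH = 2.7 + log10(3.73)
pH = 3.2717

3.2717


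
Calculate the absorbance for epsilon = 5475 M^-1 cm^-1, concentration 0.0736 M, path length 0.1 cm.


A = epsilon * c * l
A = 5475 * 0.0736 * 0.1
A = 40.296

40.296


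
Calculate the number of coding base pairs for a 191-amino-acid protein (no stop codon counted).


Each amino acid = 1 codon = 3 bp
bp = 191 * 3 = 573 bp

573 bp


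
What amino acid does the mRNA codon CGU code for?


Standard genetic code lookup.
Codon CGU -> Arg

Arg


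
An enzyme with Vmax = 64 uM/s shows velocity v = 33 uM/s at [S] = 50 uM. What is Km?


Km = [S] * (Vmax - v) / v
Km = 50 * (64 - 33) / 33
Km = 46.9697 uM

46.9697 uM


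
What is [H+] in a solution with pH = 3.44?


[H+] = 10^(-pH)
[H+] = 10^(-3.44)
[H+] = 3.631e-04 M

3.631e-04 M


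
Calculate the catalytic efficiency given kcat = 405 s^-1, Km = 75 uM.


Catalytic efficiency = kcat / Km
= 405 / 75
= 5.4 uM^-1*s^-1

5.4 uM^-1*s^-1


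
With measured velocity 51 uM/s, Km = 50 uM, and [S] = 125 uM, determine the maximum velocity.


Vmax = v * (Km + [S]) / [S]
Vmax = 51 * (50 + 125) / 125
Vmax = 71.4 uM/s

71.4 uM/s


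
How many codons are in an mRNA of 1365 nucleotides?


codons = nucleotides / 3
codons = 1365 / 3 = 455

455


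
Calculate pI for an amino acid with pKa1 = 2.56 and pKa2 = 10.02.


pI = (pKa1 + pKa2) / 2
pI = (2.56 + 10.02) / 2
pI = 6.29

6.29


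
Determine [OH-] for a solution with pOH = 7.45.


[OH-] = 10^(-pOH)
[OH-] = 10^(-7.45)
[OH-] = 3.548e-08 M

3.548e-08 M


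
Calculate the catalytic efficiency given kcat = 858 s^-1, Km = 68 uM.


Catalytic efficiency = kcat / Km
= 858 / 68
= 12.6176 uM^-1*s^-1

12.6176 uM^-1*s^-1


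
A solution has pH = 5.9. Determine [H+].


[H+] = 10^(-pH)
[H+] = 10^(-5.9)
[H+] = 1.259e-06 M

1.259e-06 M


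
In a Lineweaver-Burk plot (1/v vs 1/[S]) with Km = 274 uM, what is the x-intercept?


x-intercept = -1/Km
= -1/274
= -0.0036 1/uM

-0.0036 1/uM


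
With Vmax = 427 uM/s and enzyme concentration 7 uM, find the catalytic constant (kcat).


kcat = Vmax / [E]t
kcat = 427 / 7
kcat = 61.0 s^-1

61.0 s^-1


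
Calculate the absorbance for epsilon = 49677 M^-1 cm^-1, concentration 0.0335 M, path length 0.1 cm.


A = epsilon * c * l
A = 49677 * 0.0335 * 0.1
A = 166.418

166.418


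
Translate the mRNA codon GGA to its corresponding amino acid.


Standard genetic code lookup.
Codon GGA -> Gly

Gly


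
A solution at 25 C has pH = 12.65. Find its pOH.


pOH = 14 - pH
pOH = 14 - 12.65
pOH = 1.35

1.35


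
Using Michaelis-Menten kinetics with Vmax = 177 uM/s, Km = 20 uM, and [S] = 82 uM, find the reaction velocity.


v = Vmax * [S] / (Km + [S])
v = 177 * 82 / (20 + 82)
v = 142.2941 uM/s

142.2941 uM/s


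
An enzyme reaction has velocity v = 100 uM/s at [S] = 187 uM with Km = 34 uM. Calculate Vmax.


Vmax = v * (Km + [S]) / [S]
Vmax = 100 * (34 + 187) / 187
Vmax = 118.1818 uM/s

118.1818 uM/s


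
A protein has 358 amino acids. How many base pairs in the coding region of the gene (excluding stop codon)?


Each amino acid = 1 codon = 3 bp
bp = 358 * 3 = 1074 bp

1074 bp


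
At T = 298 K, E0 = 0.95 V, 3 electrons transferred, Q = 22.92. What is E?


E = E0 - (RT/nF) * ln(Q)
E = 0.95 - (8.314 * 298 / (3 * 96485)) * ln(22.92)
E = 0.9232 V

0.9232 V


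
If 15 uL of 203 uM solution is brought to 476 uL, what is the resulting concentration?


C2 = C1 * V1 / V2
C2 = 203 * 15 / 476
C2 = 6.3971 uM

6.3971 uM


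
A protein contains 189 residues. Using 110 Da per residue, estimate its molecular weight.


MW = n_residues * 110 Da
MW = 189 * 110
MW = 20790 Da

20790 Da


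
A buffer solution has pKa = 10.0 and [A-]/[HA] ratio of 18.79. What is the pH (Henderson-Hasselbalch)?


pH = pKa + log10([A-]/[HA])
pH = 10.0 + log10(18.79)
pH = 11.2739

11.2739


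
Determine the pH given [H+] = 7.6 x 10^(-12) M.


pH = -log10([H+])
pH = -log10(7.6 x 10^(-12))
pH = 11.1192

11.1192


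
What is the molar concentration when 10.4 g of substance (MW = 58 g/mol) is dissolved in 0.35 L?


C = (mass / MW) / volume
C = (10.4 / 58) / 0.35
C = 0.5123 M

0.5123 M


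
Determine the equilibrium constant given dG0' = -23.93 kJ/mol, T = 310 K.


Keq = exp(-dG0 * 1000 / (R * T))
Keq = exp(-(-23.93) * 1000 / (8.314 * 310))
Keq = 10772.6572

10772.6572


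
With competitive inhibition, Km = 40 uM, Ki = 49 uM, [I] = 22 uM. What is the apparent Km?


Km_app = Km * (1 + [I]/Ki)
Km_app = 40 * (1 + 22/49)
Km_app = 57.9592 uM

57.9592 uM


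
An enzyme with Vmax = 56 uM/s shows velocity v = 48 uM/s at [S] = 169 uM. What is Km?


Km = [S] * (Vmax - v) / v
Km = 169 * (56 - 48) / 48
Km = 28.1667 uM

28.1667 uM


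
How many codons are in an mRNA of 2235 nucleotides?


codons = nucleotides / 3
codons = 2235 / 3 = 745

745


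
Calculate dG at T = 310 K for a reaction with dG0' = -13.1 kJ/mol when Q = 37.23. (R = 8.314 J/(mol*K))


dG = dG0' + RT * ln(Q) / 1000
dG = -13.1 + 8.314 * 310 * ln(37.23) / 1000
dG = -3.7775 kJ/mol

-3.7775 kJ/mol


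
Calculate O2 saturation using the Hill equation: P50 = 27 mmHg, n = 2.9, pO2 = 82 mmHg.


Y = pO2^n / (P50^n + pO2^n)
Y = 82^2.9 / (27^2.9 + 82^2.9)
Y = 96.16%

96.16%


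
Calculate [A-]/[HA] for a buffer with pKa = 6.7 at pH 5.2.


[A-]/[HA] = 10^(pH - pKa)
= 10^(5.2 - 6.7)
= 0.0316

0.0316


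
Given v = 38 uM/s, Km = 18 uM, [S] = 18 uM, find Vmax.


Vmax = v * (Km + [S]) / [S]
Vmax = 38 * (18 + 18) / 18
Vmax = 76.0 uM/s

76.0 uM/s


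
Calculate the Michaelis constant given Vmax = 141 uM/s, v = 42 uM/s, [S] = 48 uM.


Km = [S] * (Vmax - v) / v
Km = 48 * (141 - 42) / 42
Km = 113.1429 uM

113.1429 uM


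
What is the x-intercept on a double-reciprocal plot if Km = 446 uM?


x-intercept = -1/Km
= -1/446
= -0.0022 1/uM

-0.0022 1/uM


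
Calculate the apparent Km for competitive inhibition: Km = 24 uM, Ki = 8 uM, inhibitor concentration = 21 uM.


Km_app = Km * (1 + [I]/Ki)
Km_app = 24 * (1 + 21/8)
Km_app = 87.0 uM

87.0 uM


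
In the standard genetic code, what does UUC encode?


Standard genetic code lookup.
Codon UUC -> Phe

Phe


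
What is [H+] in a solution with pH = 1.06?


[H+] = 10^(-pH)
[H+] = 10^(-1.06)
[H+] = 0.0871 M

0.0871 M


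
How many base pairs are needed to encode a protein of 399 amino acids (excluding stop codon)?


Each amino acid = 1 codon = 3 bp
bp = 399 * 3 = 1197 bp

1197 bp


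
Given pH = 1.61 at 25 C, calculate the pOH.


pOH = 14 - pH
pOH = 14 - 1.61
pOH = 12.39

12.39


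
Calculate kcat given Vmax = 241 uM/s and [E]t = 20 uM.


kcat = Vmax / [E]t
kcat = 241 / 20
kcat = 12.05 s^-1

12.05 s^-1


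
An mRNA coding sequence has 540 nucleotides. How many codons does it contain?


codons = nucleotides / 3
codons = 540 / 3 = 180

180


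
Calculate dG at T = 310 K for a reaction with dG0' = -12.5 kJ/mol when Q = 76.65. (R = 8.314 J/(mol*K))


dG = dG0' + RT * ln(Q) / 1000
dG = -12.5 + 8.314 * 310 * ln(76.65) / 1000
dG = -1.3163 kJ/mol

-1.3163 kJ/mol


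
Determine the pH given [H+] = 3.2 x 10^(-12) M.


pH = -log10([H+])
pH = -log10(3.2 x 10^(-12))
pH = 11.4949

11.4949


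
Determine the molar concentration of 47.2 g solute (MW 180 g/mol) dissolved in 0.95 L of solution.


C = (mass / MW) / volume
C = (47.2 / 180) / 0.95
C = 0.276 M

0.276 M


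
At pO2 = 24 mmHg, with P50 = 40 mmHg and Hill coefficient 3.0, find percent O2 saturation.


Y = pO2^n / (P50^n + pO2^n)
Y = 24^3.0 / (40^3.0 + 24^3.0)
Y = 17.76%

17.76%


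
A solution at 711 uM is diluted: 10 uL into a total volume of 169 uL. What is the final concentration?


C2 = C1 * V1 / V2
C2 = 711 * 10 / 169
C2 = 42.071 uM

42.071 uM


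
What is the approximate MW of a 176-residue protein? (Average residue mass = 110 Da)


MW = n_residues * 110 Da
MW = 176 * 110
MW = 19360 Da

19360 Da


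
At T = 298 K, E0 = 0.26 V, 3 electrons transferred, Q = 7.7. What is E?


E = E0 - (RT/nF) * ln(Q)
E = 0.26 - (8.314 * 298 / (3 * 96485)) * ln(7.7)
E = 0.2425 V

0.2425 V


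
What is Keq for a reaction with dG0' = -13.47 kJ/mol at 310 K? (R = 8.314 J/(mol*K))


Keq = exp(-dG0 * 1000 / (R * T))
Keq = exp(-(-13.47) * 1000 / (8.314 * 310))
Keq = 186.1064

186.1064


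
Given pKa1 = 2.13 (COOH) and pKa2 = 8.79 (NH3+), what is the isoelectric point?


pI = (pKa1 + pKa2) / 2
pI = (2.13 + 8.79) / 2
pI = 5.46

5.46


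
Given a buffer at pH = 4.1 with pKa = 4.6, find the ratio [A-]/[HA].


[A-]/[HA] = 10^(pH - pKa)
= 10^(4.1 - 4.6)
= 0.3162

0.3162


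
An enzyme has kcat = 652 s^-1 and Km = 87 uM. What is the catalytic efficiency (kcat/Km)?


Catalytic efficiency = kcat / Km
= 652 / 87
= 7.4943 uM^-1*s^-1

7.4943 uM^-1*s^-1


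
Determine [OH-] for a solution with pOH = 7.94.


[OH-] = 10^(-pOH)
[OH-] = 10^(-7.94)
[OH-] = 1.148e-08 M

1.148e-08 M


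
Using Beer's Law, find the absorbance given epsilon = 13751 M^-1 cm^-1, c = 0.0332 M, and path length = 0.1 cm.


A = epsilon * c * l
A = 13751 * 0.0332 * 0.1
A = 45.6533

45.6533


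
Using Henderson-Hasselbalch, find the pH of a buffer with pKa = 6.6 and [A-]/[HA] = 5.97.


pH = pKa + log10([A-]/[HA])
pH = 6.6 + log10(5.97)
pH = 7.376

7.376


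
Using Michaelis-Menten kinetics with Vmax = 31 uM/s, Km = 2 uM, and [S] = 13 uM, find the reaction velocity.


v = Vmax * [S] / (Km + [S])
v = 31 * 13 / (2 + 13)
v = 26.8667 uM/s

26.8667 uM/s


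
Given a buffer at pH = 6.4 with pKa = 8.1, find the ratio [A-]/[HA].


[A-]/[HA] = 10^(pH - pKa)
= 10^(6.4 - 8.1)
= 0.02

0.02


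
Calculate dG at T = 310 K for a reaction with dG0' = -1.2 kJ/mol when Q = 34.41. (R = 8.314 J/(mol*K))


dG = dG0' + RT * ln(Q) / 1000
dG = -1.2 + 8.314 * 310 * ln(34.41) / 1000
dG = 7.9195 kJ/mol

7.9195 kJ/mol


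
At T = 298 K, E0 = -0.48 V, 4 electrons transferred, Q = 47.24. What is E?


E = E0 - (RT/nF) * ln(Q)
E = -0.48 - (8.314 * 298 / (4 * 96485)) * ln(47.24)
E = -0.5047 V

-0.5047 V


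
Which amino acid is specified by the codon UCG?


Standard genetic code lookup.
Codon UCG -> Ser

Ser


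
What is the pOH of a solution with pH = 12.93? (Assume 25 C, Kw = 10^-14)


pOH = 14 - pH
pOH = 14 - 12.93
pOH = 1.07

1.07


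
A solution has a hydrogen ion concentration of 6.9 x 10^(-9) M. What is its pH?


pH = -log10([H+])
pH = -log10(6.9 x 10^(-9))
pH = 8.1612

8.1612


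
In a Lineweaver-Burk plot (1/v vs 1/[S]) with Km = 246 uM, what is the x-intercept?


x-intercept = -1/Km
= -1/246
= -0.0041 1/uM

-0.0041 1/uM


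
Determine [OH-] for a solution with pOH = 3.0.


[OH-] = 10^(-pOH)
[OH-] = 10^(-3.0)
[OH-] = 0.001 M

0.001 M


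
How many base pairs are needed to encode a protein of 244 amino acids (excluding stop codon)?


Each amino acid = 1 codon = 3 bp
bp = 244 * 3 = 732 bp

732 bp


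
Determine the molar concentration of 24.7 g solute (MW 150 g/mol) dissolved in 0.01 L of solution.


C = (mass / MW) / volume
C = (24.7 / 150) / 0.01
C = 16.4667 M

16.4667 M


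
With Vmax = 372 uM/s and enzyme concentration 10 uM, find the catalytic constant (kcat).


kcat = Vmax / [E]t
kcat = 372 / 10
kcat = 37.2 s^-1

37.2 s^-1


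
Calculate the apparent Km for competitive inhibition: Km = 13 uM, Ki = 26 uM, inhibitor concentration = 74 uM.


Km_app = Km * (1 + [I]/Ki)
Km_app = 13 * (1 + 74/26)
Km_app = 50.0 uM

50.0 uM


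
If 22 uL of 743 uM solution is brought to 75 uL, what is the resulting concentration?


C2 = C1 * V1 / V2
C2 = 743 * 22 / 75
C2 = 217.9467 uM

217.9467 uM


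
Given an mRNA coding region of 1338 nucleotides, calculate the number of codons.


codons = nucleotides / 3
codons = 1338 / 3 = 446

446


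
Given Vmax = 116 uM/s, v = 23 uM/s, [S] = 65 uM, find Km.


Km = [S] * (Vmax - v) / v
Km = 65 * (116 - 23) / 23
Km = 262.8261 uM

262.8261 uM


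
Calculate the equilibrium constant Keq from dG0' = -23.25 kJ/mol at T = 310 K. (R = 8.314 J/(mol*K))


Keq = exp(-dG0 * 1000 / (R * T))
Keq = exp(-(-23.25) * 1000 / (8.314 * 310))
Keq = 8274.4568

8274.4568


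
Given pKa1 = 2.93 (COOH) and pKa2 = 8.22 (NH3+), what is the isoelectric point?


pI = (pKa1 + pKa2) / 2
pI = (2.93 + 8.22) / 2
pI = 5.575

5.575


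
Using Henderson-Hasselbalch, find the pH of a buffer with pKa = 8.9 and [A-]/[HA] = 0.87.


pH = pKa + log10([A-]/[HA])
pH = 8.9 + log10(0.87)
pH = 8.8395

8.8395


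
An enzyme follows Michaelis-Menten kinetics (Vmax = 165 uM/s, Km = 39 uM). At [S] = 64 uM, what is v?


v = Vmax * [S] / (Km + [S])
v = 165 * 64 / (39 + 64)
v = 102.5243 uM/s

102.5243 uM/s


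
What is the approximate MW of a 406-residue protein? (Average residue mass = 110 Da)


MW = n_residues * 110 Da
MW = 406 * 110
MW = 44660 Da

44660 Da


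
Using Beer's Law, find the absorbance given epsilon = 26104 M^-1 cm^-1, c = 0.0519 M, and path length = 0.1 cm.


A = epsilon * c * l
A = 26104 * 0.0519 * 0.1
A = 135.4798

135.4798


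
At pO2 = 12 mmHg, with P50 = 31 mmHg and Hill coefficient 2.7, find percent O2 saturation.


Y = pO2^n / (P50^n + pO2^n)
Y = 12^2.7 / (31^2.7 + 12^2.7)
Y = 7.16%

7.16%


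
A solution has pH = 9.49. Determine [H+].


[H+] = 10^(-pH)
[H+] = 10^(-9.49)
[H+] = 3.236e-10 M

3.236e-10 M


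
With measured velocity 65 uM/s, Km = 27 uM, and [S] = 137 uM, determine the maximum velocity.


Vmax = v * (Km + [S]) / [S]
Vmax = 65 * (27 + 137) / 137
Vmax = 77.8102 uM/s

77.8102 uM/s


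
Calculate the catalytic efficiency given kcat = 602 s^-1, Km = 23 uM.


Catalytic efficiency = kcat / Km
= 602 / 23
= 26.1739 uM^-1*s^-1

26.1739 uM^-1*s^-1


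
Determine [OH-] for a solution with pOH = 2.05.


[OH-] = 10^(-pOH)
[OH-] = 10^(-2.05)
[OH-] = 0.0089 M

0.0089 M


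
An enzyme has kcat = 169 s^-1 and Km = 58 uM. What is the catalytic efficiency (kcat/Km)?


Catalytic efficiency = kcat / Km
= 169 / 58
= 2.9138 uM^-1*s^-1

2.9138 uM^-1*s^-1


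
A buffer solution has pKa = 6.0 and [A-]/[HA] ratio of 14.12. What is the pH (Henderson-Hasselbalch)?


pH = pKa + log10([A-]/[HA])
pH = 6.0 + log10(14.12)
pH = 7.1498

7.1498


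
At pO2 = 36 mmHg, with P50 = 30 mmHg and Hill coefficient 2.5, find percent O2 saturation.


Y = pO2^n / (P50^n + pO2^n)
Y = 36^2.5 / (30^2.5 + 36^2.5)
Y = 61.2%

61.2%


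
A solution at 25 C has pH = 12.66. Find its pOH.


pOH = 14 - pH
pOH = 14 - 12.66
pOH = 1.34

1.34


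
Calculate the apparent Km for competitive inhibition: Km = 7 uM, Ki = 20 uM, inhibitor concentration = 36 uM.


Km_app = Km * (1 + [I]/Ki)
Km_app = 7 * (1 + 36/20)
Km_app = 19.6 uM

19.6 uM


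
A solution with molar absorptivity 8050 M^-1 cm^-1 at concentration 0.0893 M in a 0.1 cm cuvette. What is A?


A = epsilon * c * l
A = 8050 * 0.0893 * 0.1
A = 71.8865

71.8865


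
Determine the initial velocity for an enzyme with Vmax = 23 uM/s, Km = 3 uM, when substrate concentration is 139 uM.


v = Vmax * [S] / (Km + [S])
v = 23 * 139 / (3 + 139)
v = 22.5141 uM/s

22.5141 uM/s


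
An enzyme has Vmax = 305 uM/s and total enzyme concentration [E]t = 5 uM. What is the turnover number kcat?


kcat = Vmax / [E]t
kcat = 305 / 5
kcat = 61.0 s^-1

61.0 s^-1


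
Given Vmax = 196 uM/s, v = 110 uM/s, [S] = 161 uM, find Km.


Km = [S] * (Vmax - v) / v
Km = 161 * (196 - 110) / 110
Km = 125.8727 uM

125.8727 uM


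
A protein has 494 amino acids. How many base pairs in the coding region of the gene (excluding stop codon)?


Each amino acid = 1 codon = 3 bp
bp = 494 * 3 = 1482 bp

1482 bp


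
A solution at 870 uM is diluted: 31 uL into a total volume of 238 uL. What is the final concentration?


C2 = C1 * V1 / V2
C2 = 870 * 31 / 238
C2 = 113.3193 uM

113.3193 uM


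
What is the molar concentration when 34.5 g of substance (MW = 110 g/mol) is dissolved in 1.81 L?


C = (mass / MW) / volume
C = (34.5 / 110) / 1.81
C = 0.1733 M

0.1733 M


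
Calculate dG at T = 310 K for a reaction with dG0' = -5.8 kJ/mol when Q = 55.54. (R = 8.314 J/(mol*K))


dG = dG0' + RT * ln(Q) / 1000
dG = -5.8 + 8.314 * 310 * ln(55.54) / 1000
dG = 4.5534 kJ/mol

4.5534 kJ/mol


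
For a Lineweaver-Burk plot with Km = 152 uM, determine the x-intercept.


x-intercept = -1/Km
= -1/152
= -0.0066 1/uM

-0.0066 1/uM


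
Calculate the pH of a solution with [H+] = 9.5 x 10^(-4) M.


pH = -log10([H+])
pH = -log10(9.5 x 10^(-4))
pH = 3.0223

3.0223


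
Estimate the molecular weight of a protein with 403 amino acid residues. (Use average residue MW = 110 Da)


MW = n_residues * 110 Da
MW = 403 * 110
MW = 44330 Da

44330 Da


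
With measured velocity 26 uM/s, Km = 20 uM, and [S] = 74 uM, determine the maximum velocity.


Vmax = v * (Km + [S]) / [S]
Vmax = 26 * (20 + 74) / 74
Vmax = 33.027 uM/s

33.027 uM/s


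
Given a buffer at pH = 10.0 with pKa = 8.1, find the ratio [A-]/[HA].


[A-]/[HA] = 10^(pH - pKa)
= 10^(10.0 - 8.1)
= 79.4328

79.4328


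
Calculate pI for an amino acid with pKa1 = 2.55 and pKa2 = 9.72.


pI = (pKa1 + pKa2) / 2
pI = (2.55 + 9.72) / 2
pI = 6.135

6.135


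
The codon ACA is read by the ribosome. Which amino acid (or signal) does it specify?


Standard genetic code lookup.
Codon ACA -> Thr

Thr


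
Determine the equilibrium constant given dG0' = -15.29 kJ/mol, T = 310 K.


Keq = exp(-dG0 * 1000 / (R * T))
Keq = exp(-(-15.29) * 1000 / (8.314 * 310))
Keq = 377.0859

377.0859


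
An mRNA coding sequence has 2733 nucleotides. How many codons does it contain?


codons = nucleotides / 3
codons = 2733 / 3 = 911

911


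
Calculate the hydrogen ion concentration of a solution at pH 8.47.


[H+] = 10^(-pH)
[H+] = 10^(-8.47)
[H+] = 3.388e-09 M

3.388e-09 M


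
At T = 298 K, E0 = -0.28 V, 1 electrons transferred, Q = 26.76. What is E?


E = E0 - (RT/nF) * ln(Q)
E = -0.28 - (8.314 * 298 / (1 * 96485)) * ln(26.76)
E = -0.3644 V

-0.3644 V


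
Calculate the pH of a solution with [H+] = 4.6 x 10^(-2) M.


pH = -log10([H+])
pH = -log10(4.6 x 10^(-2))
pH = 1.3372

1.3372


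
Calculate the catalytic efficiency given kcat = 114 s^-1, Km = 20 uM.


Catalytic efficiency = kcat / Km
= 114 / 20
= 5.7 uM^-1*s^-1

5.7 uM^-1*s^-1


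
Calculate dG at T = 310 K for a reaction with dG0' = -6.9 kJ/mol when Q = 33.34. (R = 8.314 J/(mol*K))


dG = dG0' + RT * ln(Q) / 1000
dG = -6.9 + 8.314 * 310 * ln(33.34) / 1000
dG = 2.1381 kJ/mol

2.1381 kJ/mol


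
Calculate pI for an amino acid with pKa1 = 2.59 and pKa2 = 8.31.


pI = (pKa1 + pKa2) / 2
pI = (2.59 + 8.31) / 2
pI = 5.45

5.45


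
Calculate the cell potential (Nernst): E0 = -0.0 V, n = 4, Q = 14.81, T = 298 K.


E = E0 - (RT/nF) * ln(Q)
E = -0.0 - (8.314 * 298 / (4 * 96485)) * ln(14.81)
E = -0.0173 V

-0.0173 V


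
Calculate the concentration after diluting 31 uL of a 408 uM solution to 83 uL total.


C2 = C1 * V1 / V2
C2 = 408 * 31 / 83
C2 = 152.3855 uM

152.3855 uM


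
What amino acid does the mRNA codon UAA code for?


Standard genetic code lookup.
Codon UAA -> Stop

Stop


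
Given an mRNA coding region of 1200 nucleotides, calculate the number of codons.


codons = nucleotides / 3
codons = 1200 / 3 = 400

400


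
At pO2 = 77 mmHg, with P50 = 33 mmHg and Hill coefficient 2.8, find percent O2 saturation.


Y = pO2^n / (P50^n + pO2^n)
Y = 77^2.8 / (33^2.8 + 77^2.8)
Y = 91.47%

91.47%


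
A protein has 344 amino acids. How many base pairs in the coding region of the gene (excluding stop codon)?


Each amino acid = 1 codon = 3 bp
bp = 344 * 3 = 1032 bp

1032 bp


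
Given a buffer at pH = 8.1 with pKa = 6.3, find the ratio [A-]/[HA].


[A-]/[HA] = 10^(pH - pKa)
= 10^(8.1 - 6.3)
= 63.0957

63.0957


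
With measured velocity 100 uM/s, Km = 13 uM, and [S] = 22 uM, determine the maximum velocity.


Vmax = v * (Km + [S]) / [S]
Vmax = 100 * (13 + 22) / 22
Vmax = 159.0909 uM/s

159.0909 uM/s


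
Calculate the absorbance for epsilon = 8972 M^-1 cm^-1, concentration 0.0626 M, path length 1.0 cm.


A = epsilon * c * l
A = 8972 * 0.0626 * 1.0
A = 561.6472

561.6472


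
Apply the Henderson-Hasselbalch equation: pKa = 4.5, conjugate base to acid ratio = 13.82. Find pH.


pH = pKa + log10([A-]/[HA])
pH = 4.5 + log10(13.82)
pH = 5.6405

5.6405


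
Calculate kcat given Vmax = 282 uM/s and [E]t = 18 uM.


kcat = Vmax / [E]t
kcat = 282 / 18
kcat = 15.6667 s^-1

15.6667 s^-1


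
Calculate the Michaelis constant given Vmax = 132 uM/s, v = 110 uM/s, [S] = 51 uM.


Km = [S] * (Vmax - v) / v
Km = 51 * (132 - 110) / 110
Km = 10.2 uM

10.2 uM


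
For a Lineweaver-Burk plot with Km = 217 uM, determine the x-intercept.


x-intercept = -1/Km
= -1/217
= -0.0046 1/uM

-0.0046 1/uM


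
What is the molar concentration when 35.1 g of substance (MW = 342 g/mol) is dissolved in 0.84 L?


C = (mass / MW) / volume
C = (35.1 / 342) / 0.84
C = 0.1222 M

0.1222 M


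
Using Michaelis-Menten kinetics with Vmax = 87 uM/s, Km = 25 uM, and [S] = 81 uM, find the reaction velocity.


v = Vmax * [S] / (Km + [S])
v = 87 * 81 / (25 + 81)
v = 66.4811 uM/s

66.4811 uM/s


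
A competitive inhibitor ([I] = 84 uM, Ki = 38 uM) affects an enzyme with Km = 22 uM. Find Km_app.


Km_app = Km * (1 + [I]/Ki)
Km_app = 22 * (1 + 84/38)
Km_app = 70.6316 uM

70.6316 uM


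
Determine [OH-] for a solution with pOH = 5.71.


[OH-] = 10^(-pOH)
[OH-] = 10^(-5.71)
[OH-] = 1.950e-06 M

1.950e-06 M


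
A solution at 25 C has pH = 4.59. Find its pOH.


pOH = 14 - pH
pOH = 14 - 4.59
pOH = 9.41

9.41


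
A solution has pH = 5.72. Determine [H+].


[H+] = 10^(-pH)
[H+] = 10^(-5.72)
[H+] = 1.905e-06 M

1.905e-06 M


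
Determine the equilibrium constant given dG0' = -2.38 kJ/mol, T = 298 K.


Keq = exp(-dG0 * 1000 / (R * T))
Keq = exp(-(-2.38) * 1000 / (8.314 * 298))
Keq = 2.6133

2.6133


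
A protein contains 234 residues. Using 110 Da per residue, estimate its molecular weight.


MW = n_residues * 110 Da
MW = 234 * 110
MW = 25740 Da

25740 Da


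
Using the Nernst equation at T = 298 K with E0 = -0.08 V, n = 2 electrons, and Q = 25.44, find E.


E = E0 - (RT/nF) * ln(Q)
E = -0.08 - (8.314 * 298 / (2 * 96485)) * ln(25.44)
E = -0.1216 V

-0.1216 V


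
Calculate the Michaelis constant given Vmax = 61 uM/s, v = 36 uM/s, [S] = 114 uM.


Km = [S] * (Vmax - v) / v
Km = 114 * (61 - 36) / 36
Km = 79.1667 uM

79.1667 uM


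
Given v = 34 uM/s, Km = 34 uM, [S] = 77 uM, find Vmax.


Vmax = v * (Km + [S]) / [S]
Vmax = 34 * (34 + 77) / 77
Vmax = 49.013 uM/s

49.013 uM/s


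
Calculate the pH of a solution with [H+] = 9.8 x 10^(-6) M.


pH = -log10([H+])
pH = -log10(9.8 x 10^(-6))
pH = 5.0088

5.0088


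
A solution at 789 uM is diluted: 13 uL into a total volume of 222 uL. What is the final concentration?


C2 = C1 * V1 / V2
C2 = 789 * 13 / 222
C2 = 46.2027 uM

46.2027 uM


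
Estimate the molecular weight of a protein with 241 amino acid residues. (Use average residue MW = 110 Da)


MW = n_residues * 110 Da
MW = 241 * 110
MW = 26510 Da

26510 Da


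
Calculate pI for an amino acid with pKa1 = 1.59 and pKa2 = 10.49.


pI = (pKa1 + pKa2) / 2
pI = (1.59 + 10.49) / 2
pI = 6.04

6.04


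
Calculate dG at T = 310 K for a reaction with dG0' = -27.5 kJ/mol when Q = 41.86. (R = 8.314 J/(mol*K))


dG = dG0' + RT * ln(Q) / 1000
dG = -27.5 + 8.314 * 310 * ln(41.86) / 1000
dG = -17.8754 kJ/mol

-17.8754 kJ/mol


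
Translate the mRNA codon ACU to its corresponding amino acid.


Standard genetic code lookup.
Codon ACU -> Thr

Thr


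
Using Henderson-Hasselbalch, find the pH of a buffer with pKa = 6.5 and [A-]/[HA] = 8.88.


pH = pKa + log10([A-]/[HA])
pH = 6.5 + log10(8.88)
pH = 7.4484

7.4484


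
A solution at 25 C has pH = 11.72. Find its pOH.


pOH = 14 - pH
pOH = 14 - 11.72
pOH = 2.28

2.28


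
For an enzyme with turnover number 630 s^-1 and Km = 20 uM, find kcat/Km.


Catalytic efficiency = kcat / Km
= 630 / 20
= 31.5 uM^-1*s^-1

31.5 uM^-1*s^-1


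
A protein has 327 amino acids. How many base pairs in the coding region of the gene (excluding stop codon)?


Each amino acid = 1 codon = 3 bp
bp = 327 * 3 = 981 bp

981 bp


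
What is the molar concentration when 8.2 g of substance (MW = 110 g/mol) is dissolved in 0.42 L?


C = (mass / MW) / volume
C = (8.2 / 110) / 0.42
C = 0.1775 M

0.1775 M


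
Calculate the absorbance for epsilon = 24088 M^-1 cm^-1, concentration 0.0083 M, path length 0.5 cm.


A = epsilon * c * l
A = 24088 * 0.0083 * 0.5
A = 99.9652

99.9652


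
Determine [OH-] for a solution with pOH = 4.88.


[OH-] = 10^(-pOH)
[OH-] = 10^(-4.88)
[OH-] = 1.318e-05 M

1.318e-05 M


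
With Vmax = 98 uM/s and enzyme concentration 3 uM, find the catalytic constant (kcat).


kcat = Vmax / [E]t
kcat = 98 / 3
kcat = 32.6667 s^-1

32.6667 s^-1


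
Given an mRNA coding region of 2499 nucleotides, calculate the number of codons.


codons = nucleotides / 3
codons = 2499 / 3 = 833

833


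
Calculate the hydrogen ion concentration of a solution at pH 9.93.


[H+] = 10^(-pH)
[H+] = 10^(-9.93)
[H+] = 1.175e-10 M

1.175e-10 M


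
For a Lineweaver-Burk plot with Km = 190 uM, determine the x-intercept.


x-intercept = -1/Km
= -1/190
= -0.0053 1/uM

-0.0053 1/uM


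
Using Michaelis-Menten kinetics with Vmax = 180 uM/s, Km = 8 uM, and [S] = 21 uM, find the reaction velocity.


v = Vmax * [S] / (Km + [S])
v = 180 * 21 / (8 + 21)
v = 130.3448 uM/s

130.3448 uM/s


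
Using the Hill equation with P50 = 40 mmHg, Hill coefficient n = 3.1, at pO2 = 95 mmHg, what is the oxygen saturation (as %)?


Y = pO2^n / (P50^n + pO2^n)
Y = 95^3.1 / (40^3.1 + 95^3.1)
Y = 93.59%

93.59%


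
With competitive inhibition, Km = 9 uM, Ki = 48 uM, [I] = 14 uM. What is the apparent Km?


Km_app = Km * (1 + [I]/Ki)
Km_app = 9 * (1 + 14/48)
Km_app = 11.625 uM

11.625 uM


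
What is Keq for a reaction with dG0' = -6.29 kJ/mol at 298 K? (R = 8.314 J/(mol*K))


Keq = exp(-dG0 * 1000 / (R * T))
Keq = exp(-(-6.29) * 1000 / (8.314 * 298))
Keq = 12.6642

12.6642


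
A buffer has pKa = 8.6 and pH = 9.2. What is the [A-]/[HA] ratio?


[A-]/[HA] = 10^(pH - pKa)
= 10^(9.2 - 8.6)
= 3.9811

3.9811


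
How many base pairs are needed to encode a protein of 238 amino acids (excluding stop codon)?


Each amino acid = 1 codon = 3 bp
bp = 238 * 3 = 714 bp

714 bp


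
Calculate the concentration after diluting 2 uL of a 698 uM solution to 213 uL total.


C2 = C1 * V1 / V2
C2 = 698 * 2 / 213
C2 = 6.554 uM

6.554 uM


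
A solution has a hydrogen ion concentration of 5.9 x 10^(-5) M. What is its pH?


pH = -log10([H+])
pH = -log10(5.9 x 10^(-5))
pH = 4.2291

4.2291


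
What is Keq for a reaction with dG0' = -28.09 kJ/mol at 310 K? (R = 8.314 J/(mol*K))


Keq = exp(-dG0 * 1000 / (R * T))
Keq = exp(-(-28.09) * 1000 / (8.314 * 310))
Keq = 54113.2137

54113.2137


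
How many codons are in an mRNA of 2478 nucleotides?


codons = nucleotides / 3
codons = 2478 / 3 = 826

826


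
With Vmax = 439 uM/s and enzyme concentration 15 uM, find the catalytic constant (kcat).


kcat = Vmax / [E]t
kcat = 439 / 15
kcat = 29.2667 s^-1

29.2667 s^-1
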